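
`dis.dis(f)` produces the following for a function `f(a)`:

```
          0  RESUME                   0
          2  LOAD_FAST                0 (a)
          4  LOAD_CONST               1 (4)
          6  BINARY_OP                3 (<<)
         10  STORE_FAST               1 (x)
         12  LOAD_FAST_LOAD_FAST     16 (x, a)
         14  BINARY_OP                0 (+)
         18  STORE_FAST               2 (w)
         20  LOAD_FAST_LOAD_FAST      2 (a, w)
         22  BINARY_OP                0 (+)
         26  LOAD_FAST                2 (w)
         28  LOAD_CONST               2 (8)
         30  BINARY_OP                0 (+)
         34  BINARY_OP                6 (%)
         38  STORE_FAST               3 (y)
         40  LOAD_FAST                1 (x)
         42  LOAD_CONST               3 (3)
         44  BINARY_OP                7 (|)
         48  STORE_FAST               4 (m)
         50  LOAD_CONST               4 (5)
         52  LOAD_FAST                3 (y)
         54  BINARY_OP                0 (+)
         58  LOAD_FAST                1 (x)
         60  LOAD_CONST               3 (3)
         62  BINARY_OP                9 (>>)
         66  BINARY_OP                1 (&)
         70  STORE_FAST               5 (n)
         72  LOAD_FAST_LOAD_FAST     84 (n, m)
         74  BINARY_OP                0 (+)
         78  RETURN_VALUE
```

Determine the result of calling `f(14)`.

235

LOAD_FAST a → push 14. Stack: [14]
LOAD_CONST → push 4. Stack: [14, 4]
BINARY_OP << → 14 << 4 = 224. Stack: [224]
STORE_FAST x → x=224. Stack: []
LOAD_FAST_LOAD_FAST x,a → push 224,14. Stack: [224, 14]
BINARY_OP + → 224 + 14 = 238. Stack: [238]
STORE_FAST w → w=238. Stack: []
LOAD_FAST_LOAD_FAST a,w → push 14,238. Stack: [14, 238]
BINARY_OP + → 14 + 238 = 252. Stack: [252]
LOAD_FAST w → push 238. Stack: [252, 238]
LOAD_CONST → push 8. Stack: [252, 238, 8]
BINARY_OP + → 238 + 8 = 246. Stack: [252, 246]
BINARY_OP % → 252 % 246 = 6. Stack: [6]
STORE_FAST y → y=6. Stack: []
LOAD_FAST x → push 224. Stack: [224]
LOAD_CONST → push 3. Stack: [224, 3]
BINARY_OP | → 224 | 3 = 227. Stack: [227]
STORE_FAST m → m=227. Stack: []
LOAD_CONST → push 5. Stack: [5]
LOAD_FAST y → push 6. Stack: [5, 6]
BINARY_OP + → 5 + 6 = 11. Stack: [11]
LOAD_FAST x → push 224. Stack: [11, 224]
LOAD_CONST → push 3. Stack: [11, 224, 3]
BINARY_OP >> → 224 >> 3 = 28. Stack: [11, 28]
BINARY_OP & → 11 & 28 = 8. Stack: [8]
STORE_FAST n → n=8. Stack: []
LOAD_FAST_LOAD_FAST n,m → push 8,227. Stack: [8, 227]
BINARY_OP + → 8 + 227 = 235. Stack: [235]
RETURN_VALUE → return 235.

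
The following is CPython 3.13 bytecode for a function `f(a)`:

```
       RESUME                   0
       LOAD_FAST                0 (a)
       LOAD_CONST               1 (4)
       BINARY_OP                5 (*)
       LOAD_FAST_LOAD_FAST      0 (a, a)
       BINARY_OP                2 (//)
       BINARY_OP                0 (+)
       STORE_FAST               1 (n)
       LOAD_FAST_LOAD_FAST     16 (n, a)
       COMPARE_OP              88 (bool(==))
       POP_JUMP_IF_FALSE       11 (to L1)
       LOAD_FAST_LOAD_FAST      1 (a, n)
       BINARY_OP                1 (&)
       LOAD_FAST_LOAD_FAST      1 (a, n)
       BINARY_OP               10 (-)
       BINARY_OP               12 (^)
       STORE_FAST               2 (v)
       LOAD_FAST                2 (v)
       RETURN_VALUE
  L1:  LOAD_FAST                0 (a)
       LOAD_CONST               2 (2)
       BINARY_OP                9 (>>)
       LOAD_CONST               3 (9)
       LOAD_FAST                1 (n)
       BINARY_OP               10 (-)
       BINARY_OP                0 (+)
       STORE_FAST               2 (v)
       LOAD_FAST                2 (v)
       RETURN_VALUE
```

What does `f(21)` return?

LOAD_FAST a → push 21. Stack: [21]
LOAD_CONST → push 4. Stack: [21, 4]
BINARY_OP * → 21 * 4 = 84. Stack: [84]
LOAD_FAST_LOAD_FAST a,a → push 21,21. Stack: [84, 21, 21]
BINARY_OP // → 21 // 21 = 1. Stack: [84, 1]
BINARY_OP + → 84 + 1 = 85. Stack: [85]
STORE_FAST n → n=85. Stack: []
LOAD_FAST_LOAD_FAST n,a → push 85,21. Stack: [85, 21]
COMPARE_OP bool(==) → 85 vs 21 = False. Stack: [False]
POP_JUMP_IF_FALSE → pop False; jump. Stack: []
LOAD_FAST a → push 21. Stack: [21]
LOAD_CONST → push 2. Stack: [21, 2]
BINARY_OP >> → 21 >> 2 = 5. Stack: [5]
LOAD_CONST → push 9. Stack: [5, 9]
LOAD_FAST n → push 85. Stack: [5, 9, 85]
BINARY_OP - → 9 - 85 = -76. Stack: [5, -76]
BINARY_OP + → 5 + -76 = -71. Stack: [-71]
STORE_FAST v → v=-71. Stack: []
LOAD_FAST v → push -71. Stack: [-71]
RETURN_VALUE → return -71.

-71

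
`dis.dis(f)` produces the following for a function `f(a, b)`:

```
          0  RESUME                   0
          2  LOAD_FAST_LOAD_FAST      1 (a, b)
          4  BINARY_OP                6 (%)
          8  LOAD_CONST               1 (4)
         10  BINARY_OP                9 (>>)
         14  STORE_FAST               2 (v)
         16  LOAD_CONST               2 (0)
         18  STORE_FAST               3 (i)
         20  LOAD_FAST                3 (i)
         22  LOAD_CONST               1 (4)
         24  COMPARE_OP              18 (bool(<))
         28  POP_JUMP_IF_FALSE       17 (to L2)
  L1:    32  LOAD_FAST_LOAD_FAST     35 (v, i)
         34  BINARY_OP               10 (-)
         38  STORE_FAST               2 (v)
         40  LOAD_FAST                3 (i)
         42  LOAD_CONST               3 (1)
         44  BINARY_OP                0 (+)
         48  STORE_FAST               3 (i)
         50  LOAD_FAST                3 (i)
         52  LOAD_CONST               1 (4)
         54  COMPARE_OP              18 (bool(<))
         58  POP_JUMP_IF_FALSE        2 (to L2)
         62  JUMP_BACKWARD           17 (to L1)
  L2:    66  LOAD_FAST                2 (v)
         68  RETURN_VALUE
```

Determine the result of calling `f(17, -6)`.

LOAD_FAST_LOAD_FAST a,b → push 17,-6. Stack: [17, -6]
BINARY_OP % → 17 % -6 = -1. Stack: [-1]
LOAD_CONST → push 4. Stack: [-1, 4]
BINARY_OP >> → -1 >> 4 = -1. Stack: [-1]
STORE_FAST v → v=-1. Stack: []
LOAD_CONST → push 0. Stack: [0]
STORE_FAST i → i=0. Stack: []
LOAD_FAST i → push 0. Stack: [0]
LOAD_CONST → push 4. Stack: [0, 4]
COMPARE_OP bool(<) → 0 vs 4 = True. Stack: [True]
POP_JUMP_IF_FALSE → pop True; no jump. Stack: []
LOAD_FAST_LOAD_FAST v,i → push -1,0. Stack: [-1, 0]
BINARY_OP - → -1 - 0 = -1. Stack: [-1]
STORE_FAST v → v=-1. Stack: []
LOAD_FAST i → push 0. Stack: [0]
LOAD_CONST → push 1. Stack: [0, 1]
BINARY_OP + → 0 + 1 = 1. Stack: [1]
STORE_FAST i → i=1. Stack: []
LOAD_FAST i → push 1. Stack: [1]
LOAD_CONST → push 4. Stack: [1, 4]
COMPARE_OP bool(<) → 1 vs 4 = True. Stack: [True]
POP_JUMP_IF_FALSE → pop True; no jump. Stack: []
LOAD_FAST_LOAD_FAST v,i → push -1,1. Stack: [-1, 1]
BINARY_OP - → -1 - 1 = -2. Stack: [-2]
STORE_FAST v → v=-2. Stack: []
LOAD_FAST i → push 1. Stack: [1]
LOAD_CONST → push 1. Stack: [1, 1]
BINARY_OP + → 1 + 1 = 2. Stack: [2]
STORE_FAST i → i=2. Stack: []
LOAD_FAST i → push 2. Stack: [2]
LOAD_CONST → push 4. Stack: [2, 4]
COMPARE_OP bool(<) → 2 vs 4 = True. Stack: [True]
POP_JUMP_IF_FALSE → pop True; no jump. Stack: []
LOAD_FAST_LOAD_FAST v,i → push -2,2. Stack: [-2, 2]
BINARY_OP - → -2 - 2 = -4. Stack: [-4]
STORE_FAST v → v=-4. Stack: []
LOAD_FAST i → push 2. Stack: [2]
LOAD_CONST → push 1. Stack: [2, 1]
BINARY_OP + → 2 + 1 = 3. Stack: [3]
STORE_FAST i → i=3. Stack: []
LOAD_FAST i → push 3. Stack: [3]
LOAD_CONST → push 4. Stack: [3, 4]
COMPARE_OP bool(<) → 3 vs 4 = True. Stack: [True]
POP_JUMP_IF_FALSE → pop True; no jump. Stack: []
LOAD_FAST_LOAD_FAST v,i → push -4,3. Stack: [-4, 3]
BINARY_OP - → -4 - 3 = -7. Stack: [-7]
STORE_FAST v → v=-7. Stack: []
LOAD_FAST i → push 3. Stack: [3]
LOAD_CONST → push 1. Stack: [3, 1]
BINARY_OP + → 3 + 1 = 4. Stack: [4]
STORE_FAST i → i=4. Stack: []
LOAD_FAST i → push 4. Stack: [4]
LOAD_CONST → push 4. Stack: [4, 4]
COMPARE_OP bool(<) → 4 vs 4 = False. Stack: [False]
POP_JUMP_IF_FALSE → pop False; jump. Stack: []
LOAD_FAST v → push -7. Stack: [-7]
RETURN_VALUE → return -7.

-7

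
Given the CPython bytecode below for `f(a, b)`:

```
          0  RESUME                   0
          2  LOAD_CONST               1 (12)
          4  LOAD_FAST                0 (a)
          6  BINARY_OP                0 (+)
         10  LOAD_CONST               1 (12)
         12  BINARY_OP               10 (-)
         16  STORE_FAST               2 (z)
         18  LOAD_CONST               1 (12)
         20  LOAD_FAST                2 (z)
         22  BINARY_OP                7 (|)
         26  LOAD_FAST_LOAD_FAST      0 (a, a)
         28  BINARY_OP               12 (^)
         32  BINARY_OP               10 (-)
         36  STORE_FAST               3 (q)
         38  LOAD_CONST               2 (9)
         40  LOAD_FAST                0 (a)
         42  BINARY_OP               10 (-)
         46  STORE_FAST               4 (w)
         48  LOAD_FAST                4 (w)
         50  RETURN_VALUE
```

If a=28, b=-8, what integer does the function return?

-19

LOAD_CONST → push 12. Stack: [12]
LOAD_FAST a → push 28. Stack: [12, 28]
BINARY_OP + → 12 + 28 = 40. Stack: [40]
LOAD_CONST → push 12. Stack: [40, 12]
BINARY_OP - → 40 - 12 = 28. Stack: [28]
STORE_FAST z → z=28. Stack: []
LOAD_CONST → push 12. Stack: [12]
LOAD_FAST z → push 28. Stack: [12, 28]
BINARY_OP | → 12 | 28 = 28. Stack: [28]
LOAD_FAST_LOAD_FAST a,a → push 28,28. Stack: [28, 28, 28]
BINARY_OP ^ → 28 ^ 28 = 0. Stack: [28, 0]
BINARY_OP - → 28 - 0 = 28. Stack: [28]
STORE_FAST q → q=28. Stack: []
LOAD_CONST → push 9. Stack: [9]
LOAD_FAST a → push 28. Stack: [9, 28]
BINARY_OP - → 9 - 28 = -19. Stack: [-19]
STORE_FAST w → w=-19. Stack: []
LOAD_FAST w → push -19. Stack: [-19]
RETURN_VALUE → return -19.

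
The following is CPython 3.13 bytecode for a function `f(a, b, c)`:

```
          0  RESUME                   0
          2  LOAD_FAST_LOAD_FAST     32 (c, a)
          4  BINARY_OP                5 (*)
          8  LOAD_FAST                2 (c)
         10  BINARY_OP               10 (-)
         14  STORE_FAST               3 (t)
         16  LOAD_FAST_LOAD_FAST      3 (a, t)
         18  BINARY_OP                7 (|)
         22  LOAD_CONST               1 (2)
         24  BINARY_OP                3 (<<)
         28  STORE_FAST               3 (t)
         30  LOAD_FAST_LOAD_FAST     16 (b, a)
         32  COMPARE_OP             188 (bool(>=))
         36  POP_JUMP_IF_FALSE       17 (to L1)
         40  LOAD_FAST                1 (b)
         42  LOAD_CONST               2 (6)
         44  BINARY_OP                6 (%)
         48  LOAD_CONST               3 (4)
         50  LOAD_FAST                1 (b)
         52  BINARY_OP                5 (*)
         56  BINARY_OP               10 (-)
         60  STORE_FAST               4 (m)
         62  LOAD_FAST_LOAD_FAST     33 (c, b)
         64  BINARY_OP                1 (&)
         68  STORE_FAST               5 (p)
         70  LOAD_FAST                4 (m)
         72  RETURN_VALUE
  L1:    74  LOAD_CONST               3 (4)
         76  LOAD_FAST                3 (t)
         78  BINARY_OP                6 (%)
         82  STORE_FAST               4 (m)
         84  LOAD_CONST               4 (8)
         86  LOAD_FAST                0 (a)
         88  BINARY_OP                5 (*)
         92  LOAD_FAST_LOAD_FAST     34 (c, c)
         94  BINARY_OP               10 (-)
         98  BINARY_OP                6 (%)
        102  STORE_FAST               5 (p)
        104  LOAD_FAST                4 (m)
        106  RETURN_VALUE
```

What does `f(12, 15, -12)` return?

-57

LOAD_FAST_LOAD_FAST c,a → push -12,12. Stack: [-12, 12]
BINARY_OP * → -12 * 12 = -144. Stack: [-144]
LOAD_FAST c → push -12. Stack: [-144, -12]
BINARY_OP - → -144 - -12 = -132. Stack: [-132]
STORE_FAST t → t=-132. Stack: []
LOAD_FAST_LOAD_FAST a,t → push 12,-132. Stack: [12, -132]
BINARY_OP | → 12 | -132 = -132. Stack: [-132]
LOAD_CONST → push 2. Stack: [-132, 2]
BINARY_OP << → -132 << 2 = -528. Stack: [-528]
STORE_FAST t → t=-528. Stack: []
LOAD_FAST_LOAD_FAST b,a → push 15,12. Stack: [15, 12]
COMPARE_OP bool(>=) → 15 vs 12 = True. Stack: [True]
POP_JUMP_IF_FALSE → pop True; no jump. Stack: []
LOAD_FAST b → push 15. Stack: [15]
LOAD_CONST → push 6. Stack: [15, 6]
BINARY_OP % → 15 % 6 = 3. Stack: [3]
LOAD_CONST → push 4. Stack: [3, 4]
LOAD_FAST b → push 15. Stack: [3, 4, 15]
BINARY_OP * → 4 * 15 = 60. Stack: [3, 60]
BINARY_OP - → 3 - 60 = -57. Stack: [-57]
STORE_FAST m → m=-57. Stack: []
LOAD_FAST_LOAD_FAST c,b → push -12,15. Stack: [-12, 15]
BINARY_OP & → -12 & 15 = 4. Stack: [4]
STORE_FAST p → p=4. Stack: []
LOAD_FAST m → push -57. Stack: [-57]
RETURN_VALUE → return -57.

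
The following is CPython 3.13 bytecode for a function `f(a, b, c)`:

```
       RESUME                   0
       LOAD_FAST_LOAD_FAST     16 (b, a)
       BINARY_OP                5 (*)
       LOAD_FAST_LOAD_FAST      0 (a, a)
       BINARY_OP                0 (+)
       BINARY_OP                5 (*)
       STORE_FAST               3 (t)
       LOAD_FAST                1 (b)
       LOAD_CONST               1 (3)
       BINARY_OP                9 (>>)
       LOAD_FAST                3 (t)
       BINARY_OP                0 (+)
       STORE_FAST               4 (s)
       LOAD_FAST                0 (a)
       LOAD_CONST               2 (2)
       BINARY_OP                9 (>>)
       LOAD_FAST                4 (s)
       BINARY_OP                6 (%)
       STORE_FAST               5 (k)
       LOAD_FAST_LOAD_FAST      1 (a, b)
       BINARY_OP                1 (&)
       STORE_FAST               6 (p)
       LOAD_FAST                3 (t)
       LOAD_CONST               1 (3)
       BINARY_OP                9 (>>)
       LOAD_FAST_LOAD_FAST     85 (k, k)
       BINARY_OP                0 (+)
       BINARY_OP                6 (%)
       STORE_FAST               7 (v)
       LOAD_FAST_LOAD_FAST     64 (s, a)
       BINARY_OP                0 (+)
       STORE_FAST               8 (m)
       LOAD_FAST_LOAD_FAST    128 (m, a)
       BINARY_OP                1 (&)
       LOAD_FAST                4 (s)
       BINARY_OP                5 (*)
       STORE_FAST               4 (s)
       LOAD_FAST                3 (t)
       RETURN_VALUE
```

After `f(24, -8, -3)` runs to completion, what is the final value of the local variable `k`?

LOAD_FAST_LOAD_FAST b,a → push -8,24. Stack: [-8, 24]
BINARY_OP * → -8 * 24 = -192. Stack: [-192]
LOAD_FAST_LOAD_FAST a,a → push 24,24. Stack: [-192, 24, 24]
BINARY_OP + → 24 + 24 = 48. Stack: [-192, 48]
BINARY_OP * → -192 * 48 = -9216. Stack: [-9216]
STORE_FAST t → t=-9216. Stack: []
LOAD_FAST b → push -8. Stack: [-8]
LOAD_CONST → push 3. Stack: [-8, 3]
BINARY_OP >> → -8 >> 3 = -1. Stack: [-1]
LOAD_FAST t → push -9216. Stack: [-1, -9216]
BINARY_OP + → -1 + -9216 = -9217. Stack: [-9217]
STORE_FAST s → s=-9217. Stack: []
LOAD_FAST a → push 24. Stack: [24]
LOAD_CONST → push 2. Stack: [24, 2]
BINARY_OP >> → 24 >> 2 = 6. Stack: [6]
LOAD_FAST s → push -9217. Stack: [6, -9217]
BINARY_OP % → 6 % -9217 = -9211. Stack: [-9211]
STORE_FAST k → k=-9211. Stack: []
LOAD_FAST_LOAD_FAST a,b → push 24,-8. Stack: [24, -8]
BINARY_OP & → 24 & -8 = 24. Stack: [24]
STORE_FAST p → p=24. Stack: []
LOAD_FAST t → push -9216. Stack: [-9216]
LOAD_CONST → push 3. Stack: [-9216, 3]
BINARY_OP >> → -9216 >> 3 = -1152. Stack: [-1152]
LOAD_FAST_LOAD_FAST k,k → push -9211,-9211. Stack: [-1152, -9211, -9211]
BINARY_OP + → -9211 + -9211 = -18422. Stack: [-1152, -18422]
BINARY_OP % → -1152 % -18422 = -1152. Stack: [-1152]
STORE_FAST v → v=-1152. Stack: []
LOAD_FAST_LOAD_FAST s,a → push -9217,24. Stack: [-9217, 24]
BINARY_OP + → -9217 + 24 = -9193. Stack: [-9193]
STORE_FAST m → m=-9193. Stack: []
LOAD_FAST_LOAD_FAST m,a → push -9193,24. Stack: [-9193, 24]
BINARY_OP & → -9193 & 24 = 16. Stack: [16]
LOAD_FAST s → push -9217. Stack: [16, -9217]
BINARY_OP * → 16 * -9217 = -147472. Stack: [-147472]
STORE_FAST s → s=-147472. Stack: []
LOAD_FAST t → push -9216. Stack: [-9216]
RETURN_VALUE → return -9216.

-9211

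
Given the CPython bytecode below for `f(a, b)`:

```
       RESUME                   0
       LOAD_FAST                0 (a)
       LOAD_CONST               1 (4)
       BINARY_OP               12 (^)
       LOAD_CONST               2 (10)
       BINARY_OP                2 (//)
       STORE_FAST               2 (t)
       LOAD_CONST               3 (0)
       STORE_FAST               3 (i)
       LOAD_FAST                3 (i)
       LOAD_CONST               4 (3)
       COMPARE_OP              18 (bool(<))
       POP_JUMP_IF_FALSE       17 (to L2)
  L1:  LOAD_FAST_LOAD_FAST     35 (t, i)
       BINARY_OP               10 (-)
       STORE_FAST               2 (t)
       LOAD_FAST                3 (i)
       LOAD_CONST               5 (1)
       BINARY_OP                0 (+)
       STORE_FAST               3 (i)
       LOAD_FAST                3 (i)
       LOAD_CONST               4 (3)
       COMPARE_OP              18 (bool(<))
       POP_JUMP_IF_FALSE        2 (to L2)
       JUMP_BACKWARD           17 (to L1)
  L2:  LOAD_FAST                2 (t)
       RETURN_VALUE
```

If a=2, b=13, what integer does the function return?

LOAD_FAST a → push 2. Stack: [2]
LOAD_CONST → push 4. Stack: [2, 4]
BINARY_OP ^ → 2 ^ 4 = 6. Stack: [6]
LOAD_CONST → push 10. Stack: [6, 10]
BINARY_OP // → 6 // 10 = 0. Stack: [0]
STORE_FAST t → t=0. Stack: []
LOAD_CONST → push 0. Stack: [0]
STORE_FAST i → i=0. Stack: []
LOAD_FAST i → push 0. Stack: [0]
LOAD_CONST → push 3. Stack: [0, 3]
COMPARE_OP bool(<) → 0 vs 3 = True. Stack: [True]
POP_JUMP_IF_FALSE → pop True; no jump. Stack: []
LOAD_FAST_LOAD_FAST t,i → push 0,0. Stack: [0, 0]
BINARY_OP - → 0 - 0 = 0. Stack: [0]
STORE_FAST t → t=0. Stack: []
LOAD_FAST i → push 0. Stack: [0]
LOAD_CONST → push 1. Stack: [0, 1]
BINARY_OP + → 0 + 1 = 1. Stack: [1]
STORE_FAST i → i=1. Stack: []
LOAD_FAST i → push 1. Stack: [1]
LOAD_CONST → push 3. Stack: [1, 3]
COMPARE_OP bool(<) → 1 vs 3 = True. Stack: [True]
POP_JUMP_IF_FALSE → pop True; no jump. Stack: []
LOAD_FAST_LOAD_FAST t,i → push 0,1. Stack: [0, 1]
BINARY_OP - → 0 - 1 = -1. Stack: [-1]
STORE_FAST t → t=-1. Stack: []
LOAD_FAST i → push 1. Stack: [1]
LOAD_CONST → push 1. Stack: [1, 1]
BINARY_OP + → 1 + 1 = 2. Stack: [2]
STORE_FAST i → i=2. Stack: []
LOAD_FAST i → push 2. Stack: [2]
LOAD_CONST → push 3. Stack: [2, 3]
COMPARE_OP bool(<) → 2 vs 3 = True. Stack: [True]
POP_JUMP_IF_FALSE → pop True; no jump. Stack: []
LOAD_FAST_LOAD_FAST t,i → push -1,2. Stack: [-1, 2]
BINARY_OP - → -1 - 2 = -3. Stack: [-3]
STORE_FAST t → t=-3. Stack: []
LOAD_FAST i → push 2. Stack: [2]
LOAD_CONST → push 1. Stack: [2, 1]
BINARY_OP + → 2 + 1 = 3. Stack: [3]
STORE_FAST i → i=3. Stack: []
LOAD_FAST i → push 3. Stack: [3]
LOAD_CONST → push 3. Stack: [3, 3]
COMPARE_OP bool(<) → 3 vs 3 = False. Stack: [False]
POP_JUMP_IF_FALSE → pop False; jump. Stack: []
LOAD_FAST t → push -3. Stack: [-3]
RETURN_VALUE → return -3.

-3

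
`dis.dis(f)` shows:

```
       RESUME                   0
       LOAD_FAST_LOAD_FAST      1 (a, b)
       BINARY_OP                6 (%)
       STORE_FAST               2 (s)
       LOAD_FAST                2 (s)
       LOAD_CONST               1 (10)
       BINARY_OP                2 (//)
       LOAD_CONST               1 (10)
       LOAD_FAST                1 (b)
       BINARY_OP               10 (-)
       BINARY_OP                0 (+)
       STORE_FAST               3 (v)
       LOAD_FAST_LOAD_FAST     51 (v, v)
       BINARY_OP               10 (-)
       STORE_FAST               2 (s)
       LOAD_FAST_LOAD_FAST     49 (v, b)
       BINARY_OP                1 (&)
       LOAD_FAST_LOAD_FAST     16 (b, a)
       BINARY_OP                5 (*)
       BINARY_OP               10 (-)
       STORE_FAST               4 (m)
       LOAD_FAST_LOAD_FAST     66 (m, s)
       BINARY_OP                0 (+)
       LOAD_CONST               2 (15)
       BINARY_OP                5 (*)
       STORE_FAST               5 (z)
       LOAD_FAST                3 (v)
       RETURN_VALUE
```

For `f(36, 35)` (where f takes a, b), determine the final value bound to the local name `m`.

-1225

LOAD_FAST_LOAD_FAST a,b → push 36,35. Stack: [36, 35]
BINARY_OP % → 36 % 35 = 1. Stack: [1]
STORE_FAST s → s=1. Stack: []
LOAD_FAST s → push 1. Stack: [1]
LOAD_CONST → push 10. Stack: [1, 10]
BINARY_OP // → 1 // 10 = 0. Stack: [0]
LOAD_CONST → push 10. Stack: [0, 10]
LOAD_FAST b → push 35. Stack: [0, 10, 35]
BINARY_OP - → 10 - 35 = -25. Stack: [0, -25]
BINARY_OP + → 0 + -25 = -25. Stack: [-25]
STORE_FAST v → v=-25. Stack: []
LOAD_FAST_LOAD_FAST v,v → push -25,-25. Stack: [-25, -25]
BINARY_OP - → -25 - -25 = 0. Stack: [0]
STORE_FAST s → s=0. Stack: []
LOAD_FAST_LOAD_FAST v,b → push -25,35. Stack: [-25, 35]
BINARY_OP & → -25 & 35 = 35. Stack: [35]
LOAD_FAST_LOAD_FAST b,a → push 35,36. Stack: [35, 35, 36]
BINARY_OP * → 35 * 36 = 1260. Stack: [35, 1260]
BINARY_OP - → 35 - 1260 = -1225. Stack: [-1225]
STORE_FAST m → m=-1225. Stack: []
LOAD_FAST_LOAD_FAST m,s → push -1225,0. Stack: [-1225, 0]
BINARY_OP + → -1225 + 0 = -1225. Stack: [-1225]
LOAD_CONST → push 15. Stack: [-1225, 15]
BINARY_OP * → -1225 * 15 = -18375. Stack: [-18375]
STORE_FAST z → z=-18375. Stack: []
LOAD_FAST v → push -25. Stack: [-25]
RETURN_VALUE → return -25.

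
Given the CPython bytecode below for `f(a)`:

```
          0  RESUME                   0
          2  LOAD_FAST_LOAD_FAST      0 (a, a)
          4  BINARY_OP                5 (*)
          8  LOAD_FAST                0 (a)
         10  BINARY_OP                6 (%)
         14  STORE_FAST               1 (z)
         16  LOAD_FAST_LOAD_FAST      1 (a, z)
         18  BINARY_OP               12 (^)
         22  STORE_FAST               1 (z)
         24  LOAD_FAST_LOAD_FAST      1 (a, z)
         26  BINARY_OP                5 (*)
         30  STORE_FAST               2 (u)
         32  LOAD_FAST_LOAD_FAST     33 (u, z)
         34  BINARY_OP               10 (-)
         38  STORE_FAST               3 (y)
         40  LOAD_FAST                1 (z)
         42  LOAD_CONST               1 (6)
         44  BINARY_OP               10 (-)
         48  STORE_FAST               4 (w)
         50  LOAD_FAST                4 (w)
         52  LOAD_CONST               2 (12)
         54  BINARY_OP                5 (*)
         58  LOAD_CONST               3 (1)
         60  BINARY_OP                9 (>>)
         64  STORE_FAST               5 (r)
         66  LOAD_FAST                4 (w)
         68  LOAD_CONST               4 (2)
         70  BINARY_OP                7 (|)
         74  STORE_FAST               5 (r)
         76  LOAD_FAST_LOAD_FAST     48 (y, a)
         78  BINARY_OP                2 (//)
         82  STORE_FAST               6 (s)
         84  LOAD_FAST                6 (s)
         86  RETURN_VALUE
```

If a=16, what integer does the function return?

15

LOAD_FAST_LOAD_FAST a,a → push 16,16. Stack: [16, 16]
BINARY_OP * → 16 * 16 = 256. Stack: [256]
LOAD_FAST a → push 16. Stack: [256, 16]
BINARY_OP % → 256 % 16 = 0. Stack: [0]
STORE_FAST z → z=0. Stack: []
LOAD_FAST_LOAD_FAST a,z → push 16,0. Stack: [16, 0]
BINARY_OP ^ → 16 ^ 0 = 16. Stack: [16]
STORE_FAST z → z=16. Stack: []
LOAD_FAST_LOAD_FAST a,z → push 16,16. Stack: [16, 16]
BINARY_OP * → 16 * 16 = 256. Stack: [256]
STORE_FAST u → u=256. Stack: []
LOAD_FAST_LOAD_FAST u,z → push 256,16. Stack: [256, 16]
BINARY_OP - → 256 - 16 = 240. Stack: [240]
STORE_FAST y → y=240. Stack: []
LOAD_FAST z → push 16. Stack: [16]
LOAD_CONST → push 6. Stack: [16, 6]
BINARY_OP - → 16 - 6 = 10. Stack: [10]
STORE_FAST w → w=10. Stack: []
LOAD_FAST w → push 10. Stack: [10]
LOAD_CONST → push 12. Stack: [10, 12]
BINARY_OP * → 10 * 12 = 120. Stack: [120]
LOAD_CONST → push 1. Stack: [120, 1]
BINARY_OP >> → 120 >> 1 = 60. Stack: [60]
STORE_FAST r → r=60. Stack: []
LOAD_FAST w → push 10. Stack: [10]
LOAD_CONST → push 2. Stack: [10, 2]
BINARY_OP | → 10 | 2 = 10. Stack: [10]
STORE_FAST r → r=10. Stack: []
LOAD_FAST_LOAD_FAST y,a → push 240,16. Stack: [240, 16]
BINARY_OP // → 240 // 16 = 15. Stack: [15]
STORE_FAST s → s=15. Stack: []
LOAD_FAST s → push 15. Stack: [15]
RETURN_VALUE → return 15.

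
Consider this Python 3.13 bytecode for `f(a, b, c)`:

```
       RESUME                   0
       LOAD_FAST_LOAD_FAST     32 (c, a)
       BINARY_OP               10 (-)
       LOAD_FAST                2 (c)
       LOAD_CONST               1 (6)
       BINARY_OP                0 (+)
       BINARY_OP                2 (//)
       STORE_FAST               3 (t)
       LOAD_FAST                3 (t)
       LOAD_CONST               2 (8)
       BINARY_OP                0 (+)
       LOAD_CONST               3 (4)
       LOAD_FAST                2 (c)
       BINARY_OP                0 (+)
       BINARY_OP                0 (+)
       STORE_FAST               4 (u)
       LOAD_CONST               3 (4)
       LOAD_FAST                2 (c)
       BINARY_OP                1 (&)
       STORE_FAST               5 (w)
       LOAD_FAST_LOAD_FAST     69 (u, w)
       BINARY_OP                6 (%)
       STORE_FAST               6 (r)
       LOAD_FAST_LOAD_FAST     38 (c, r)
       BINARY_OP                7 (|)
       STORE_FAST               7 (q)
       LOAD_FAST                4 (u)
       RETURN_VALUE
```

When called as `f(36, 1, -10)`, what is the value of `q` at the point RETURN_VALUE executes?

LOAD_FAST_LOAD_FAST c,a → push -10,36. Stack: [-10, 36]
BINARY_OP - → -10 - 36 = -46. Stack: [-46]
LOAD_FAST c → push -10. Stack: [-46, -10]
LOAD_CONST → push 6. Stack: [-46, -10, 6]
BINARY_OP + → -10 + 6 = -4. Stack: [-46, -4]
BINARY_OP // → -46 // -4 = 11. Stack: [11]
STORE_FAST t → t=11. Stack: []
LOAD_FAST t → push 11. Stack: [11]
LOAD_CONST → push 8. Stack: [11, 8]
BINARY_OP + → 11 + 8 = 19. Stack: [19]
LOAD_CONST → push 4. Stack: [19, 4]
LOAD_FAST c → push -10. Stack: [19, 4, -10]
BINARY_OP + → 4 + -10 = -6. Stack: [19, -6]
BINARY_OP + → 19 + -6 = 13. Stack: [13]
STORE_FAST u → u=13. Stack: []
LOAD_CONST → push 4. Stack: [4]
LOAD_FAST c → push -10. Stack: [4, -10]
BINARY_OP & → 4 & -10 = 4. Stack: [4]
STORE_FAST w → w=4. Stack: []
LOAD_FAST_LOAD_FAST u,w → push 13,4. Stack: [13, 4]
BINARY_OP % → 13 % 4 = 1. Stack: [1]
STORE_FAST r → r=1. Stack: []
LOAD_FAST_LOAD_FAST c,r → push -10,1. Stack: [-10, 1]
BINARY_OP | → -10 | 1 = -9. Stack: [-9]
STORE_FAST q → q=-9. Stack: []
LOAD_FAST u → push 13. Stack: [13]
RETURN_VALUE → return 13.

-9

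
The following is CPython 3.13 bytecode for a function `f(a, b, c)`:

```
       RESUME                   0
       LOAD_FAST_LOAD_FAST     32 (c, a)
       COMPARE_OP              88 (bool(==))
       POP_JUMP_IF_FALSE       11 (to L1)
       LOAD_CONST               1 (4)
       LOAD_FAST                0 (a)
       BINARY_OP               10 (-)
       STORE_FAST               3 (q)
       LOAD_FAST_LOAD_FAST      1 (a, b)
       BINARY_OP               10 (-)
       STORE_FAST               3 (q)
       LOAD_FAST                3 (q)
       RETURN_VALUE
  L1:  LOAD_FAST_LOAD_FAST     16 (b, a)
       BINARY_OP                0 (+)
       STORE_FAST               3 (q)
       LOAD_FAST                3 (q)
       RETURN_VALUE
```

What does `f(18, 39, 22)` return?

57

LOAD_FAST_LOAD_FAST c,a → push 22,18. Stack: [22, 18]
COMPARE_OP bool(==) → 22 vs 18 = False. Stack: [False]
POP_JUMP_IF_FALSE → pop False; jump. Stack: []
LOAD_FAST_LOAD_FAST b,a → push 39,18. Stack: [39, 18]
BINARY_OP + → 39 + 18 = 57. Stack: [57]
STORE_FAST q → q=57. Stack: []
LOAD_FAST q → push 57. Stack: [57]
RETURN_VALUE → return 57.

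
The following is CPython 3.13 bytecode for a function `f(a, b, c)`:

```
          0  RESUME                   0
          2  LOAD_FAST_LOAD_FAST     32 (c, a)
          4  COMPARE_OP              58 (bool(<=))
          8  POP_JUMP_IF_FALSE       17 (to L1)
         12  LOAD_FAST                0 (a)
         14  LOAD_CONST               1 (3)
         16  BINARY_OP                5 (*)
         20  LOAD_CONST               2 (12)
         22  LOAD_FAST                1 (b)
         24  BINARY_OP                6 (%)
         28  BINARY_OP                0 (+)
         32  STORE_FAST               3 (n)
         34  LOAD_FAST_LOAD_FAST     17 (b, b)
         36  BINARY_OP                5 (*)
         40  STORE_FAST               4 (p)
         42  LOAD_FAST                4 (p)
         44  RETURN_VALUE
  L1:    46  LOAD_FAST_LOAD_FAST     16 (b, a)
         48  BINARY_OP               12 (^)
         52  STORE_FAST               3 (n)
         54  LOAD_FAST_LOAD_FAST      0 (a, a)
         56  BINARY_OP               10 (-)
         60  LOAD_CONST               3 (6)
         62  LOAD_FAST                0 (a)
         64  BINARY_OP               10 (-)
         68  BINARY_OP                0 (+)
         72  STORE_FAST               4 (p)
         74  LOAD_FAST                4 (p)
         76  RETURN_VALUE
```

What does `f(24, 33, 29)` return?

LOAD_FAST_LOAD_FAST c,a → push 29,24. Stack: [29, 24]
COMPARE_OP bool(<=) → 29 vs 24 = False. Stack: [False]
POP_JUMP_IF_FALSE → pop False; jump. Stack: []
LOAD_FAST_LOAD_FAST b,a → push 33,24. Stack: [33, 24]
BINARY_OP ^ → 33 ^ 24 = 57. Stack: [57]
STORE_FAST n → n=57. Stack: []
LOAD_FAST_LOAD_FAST a,a → push 24,24. Stack: [24, 24]
BINARY_OP - → 24 - 24 = 0. Stack: [0]
LOAD_CONST → push 6. Stack: [0, 6]
LOAD_FAST a → push 24. Stack: [0, 6, 24]
BINARY_OP - → 6 - 24 = -18. Stack: [0, -18]
BINARY_OP + → 0 + -18 = -18. Stack: [-18]
STORE_FAST p → p=-18. Stack: []
LOAD_FAST p → push -18. Stack: [-18]
RETURN_VALUE → return -18.

-18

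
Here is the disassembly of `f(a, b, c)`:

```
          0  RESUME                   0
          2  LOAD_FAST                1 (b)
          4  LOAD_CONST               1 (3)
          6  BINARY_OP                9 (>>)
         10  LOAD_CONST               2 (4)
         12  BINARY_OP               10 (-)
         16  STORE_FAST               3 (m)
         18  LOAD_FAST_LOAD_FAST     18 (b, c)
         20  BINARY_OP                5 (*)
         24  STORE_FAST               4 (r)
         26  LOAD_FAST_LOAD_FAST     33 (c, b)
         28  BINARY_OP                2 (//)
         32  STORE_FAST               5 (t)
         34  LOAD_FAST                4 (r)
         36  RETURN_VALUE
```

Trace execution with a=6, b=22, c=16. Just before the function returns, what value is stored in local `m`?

-2

LOAD_FAST b → push 22. Stack: [22]
LOAD_CONST → push 3. Stack: [22, 3]
BINARY_OP >> → 22 >> 3 = 2. Stack: [2]
LOAD_CONST → push 4. Stack: [2, 4]
BINARY_OP - → 2 - 4 = -2. Stack: [-2]
STORE_FAST m → m=-2. Stack: []
LOAD_FAST_LOAD_FAST b,c → push 22,16. Stack: [22, 16]
BINARY_OP * → 22 * 16 = 352. Stack: [352]
STORE_FAST r → r=352. Stack: []
LOAD_FAST_LOAD_FAST c,b → push 16,22. Stack: [16, 22]
BINARY_OP // → 16 // 22 = 0. Stack: [0]
STORE_FAST t → t=0. Stack: []
LOAD_FAST r → push 352. Stack: [352]
RETURN_VALUE → return 352.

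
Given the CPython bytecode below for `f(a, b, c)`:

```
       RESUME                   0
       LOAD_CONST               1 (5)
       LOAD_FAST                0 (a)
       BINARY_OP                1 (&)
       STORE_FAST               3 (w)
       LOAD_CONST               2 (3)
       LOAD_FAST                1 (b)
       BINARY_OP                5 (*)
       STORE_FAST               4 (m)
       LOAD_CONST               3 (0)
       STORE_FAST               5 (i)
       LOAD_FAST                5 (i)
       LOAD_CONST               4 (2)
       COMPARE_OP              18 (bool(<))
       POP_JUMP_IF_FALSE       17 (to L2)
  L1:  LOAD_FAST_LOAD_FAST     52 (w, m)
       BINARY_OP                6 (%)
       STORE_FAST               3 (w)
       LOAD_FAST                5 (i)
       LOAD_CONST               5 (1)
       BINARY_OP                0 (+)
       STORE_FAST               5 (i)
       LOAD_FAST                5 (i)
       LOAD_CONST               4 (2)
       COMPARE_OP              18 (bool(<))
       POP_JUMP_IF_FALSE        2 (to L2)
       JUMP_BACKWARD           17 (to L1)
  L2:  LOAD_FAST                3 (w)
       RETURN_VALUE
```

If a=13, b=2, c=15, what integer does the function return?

LOAD_CONST → push 5. Stack: [5]
LOAD_FAST a → push 13. Stack: [5, 13]
BINARY_OP & → 5 & 13 = 5. Stack: [5]
STORE_FAST w → w=5. Stack: []
LOAD_CONST → push 3. Stack: [3]
LOAD_FAST b → push 2. Stack: [3, 2]
BINARY_OP * → 3 * 2 = 6. Stack: [6]
STORE_FAST m → m=6. Stack: []
LOAD_CONST → push 0. Stack: [0]
STORE_FAST i → i=0. Stack: []
LOAD_FAST i → push 0. Stack: [0]
LOAD_CONST → push 2. Stack: [0, 2]
COMPARE_OP bool(<) → 0 vs 2 = True. Stack: [True]
POP_JUMP_IF_FALSE → pop True; no jump. Stack: []
LOAD_FAST_LOAD_FAST w,m → push 5,6. Stack: [5, 6]
BINARY_OP % → 5 % 6 = 5. Stack: [5]
STORE_FAST w → w=5. Stack: []
LOAD_FAST i → push 0. Stack: [0]
LOAD_CONST → push 1. Stack: [0, 1]
BINARY_OP + → 0 + 1 = 1. Stack: [1]
STORE_FAST i → i=1. Stack: []
LOAD_FAST i → push 1. Stack: [1]
LOAD_CONST → push 2. Stack: [1, 2]
COMPARE_OP bool(<) → 1 vs 2 = True. Stack: [True]
POP_JUMP_IF_FALSE → pop True; no jump. Stack: []
LOAD_FAST_LOAD_FAST w,m → push 5,6. Stack: [5, 6]
BINARY_OP % → 5 % 6 = 5. Stack: [5]
STORE_FAST w → w=5. Stack: []
LOAD_FAST i → push 1. Stack: [1]
LOAD_CONST → push 1. Stack: [1, 1]
BINARY_OP + → 1 + 1 = 2. Stack: [2]
STORE_FAST i → i=2. Stack: []
LOAD_FAST i → push 2. Stack: [2]
LOAD_CONST → push 2. Stack: [2, 2]
COMPARE_OP bool(<) → 2 vs 2 = False. Stack: [False]
POP_JUMP_IF_FALSE → pop False; jump. Stack: []
LOAD_FAST w → push 5. Stack: [5]
RETURN_VALUE → return 5.

5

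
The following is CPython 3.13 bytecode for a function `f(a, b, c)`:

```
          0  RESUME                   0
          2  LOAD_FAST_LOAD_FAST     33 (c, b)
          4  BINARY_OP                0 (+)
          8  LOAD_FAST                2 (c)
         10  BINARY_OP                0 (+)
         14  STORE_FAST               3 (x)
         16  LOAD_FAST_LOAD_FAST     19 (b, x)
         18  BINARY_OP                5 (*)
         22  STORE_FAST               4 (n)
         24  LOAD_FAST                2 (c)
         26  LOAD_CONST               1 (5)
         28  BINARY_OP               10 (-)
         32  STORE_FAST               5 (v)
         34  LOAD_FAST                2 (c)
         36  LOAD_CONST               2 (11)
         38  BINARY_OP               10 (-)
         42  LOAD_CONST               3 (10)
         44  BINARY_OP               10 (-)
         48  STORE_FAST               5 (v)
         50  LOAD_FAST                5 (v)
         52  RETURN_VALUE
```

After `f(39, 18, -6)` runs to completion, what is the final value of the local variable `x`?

LOAD_FAST_LOAD_FAST c,b → push -6,18. Stack: [-6, 18]
BINARY_OP + → -6 + 18 = 12. Stack: [12]
LOAD_FAST c → push -6. Stack: [12, -6]
BINARY_OP + → 12 + -6 = 6. Stack: [6]
STORE_FAST x → x=6. Stack: []
LOAD_FAST_LOAD_FAST b,x → push 18,6. Stack: [18, 6]
BINARY_OP * → 18 * 6 = 108. Stack: [108]
STORE_FAST n → n=108. Stack: []
LOAD_FAST c → push -6. Stack: [-6]
LOAD_CONST → push 5. Stack: [-6, 5]
BINARY_OP - → -6 - 5 = -11. Stack: [-11]
STORE_FAST v → v=-11. Stack: []
LOAD_FAST c → push -6. Stack: [-6]
LOAD_CONST → push 11. Stack: [-6, 11]
BINARY_OP - → -6 - 11 = -17. Stack: [-17]
LOAD_CONST → push 10. Stack: [-17, 10]
BINARY_OP - → -17 - 10 = -27. Stack: [-27]
STORE_FAST v → v=-27. Stack: []
LOAD_FAST v → push -27. Stack: [-27]
RETURN_VALUE → return -27.

6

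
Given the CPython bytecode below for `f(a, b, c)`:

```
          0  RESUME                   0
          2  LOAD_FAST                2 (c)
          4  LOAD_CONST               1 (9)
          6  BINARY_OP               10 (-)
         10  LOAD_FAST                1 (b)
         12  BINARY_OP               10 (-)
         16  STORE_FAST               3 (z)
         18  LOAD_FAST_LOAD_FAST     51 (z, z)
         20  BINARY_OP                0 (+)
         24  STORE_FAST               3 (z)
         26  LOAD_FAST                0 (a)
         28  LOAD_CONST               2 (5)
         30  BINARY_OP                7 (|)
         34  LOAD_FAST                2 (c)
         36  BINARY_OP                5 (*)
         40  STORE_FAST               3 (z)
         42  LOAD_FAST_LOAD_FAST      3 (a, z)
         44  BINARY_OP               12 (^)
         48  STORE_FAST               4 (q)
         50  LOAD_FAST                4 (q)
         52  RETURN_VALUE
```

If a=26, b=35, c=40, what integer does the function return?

1218

LOAD_FAST c → push 40. Stack: [40]
LOAD_CONST → push 9. Stack: [40, 9]
BINARY_OP - → 40 - 9 = 31. Stack: [31]
LOAD_FAST b → push 35. Stack: [31, 35]
BINARY_OP - → 31 - 35 = -4. Stack: [-4]
STORE_FAST z → z=-4. Stack: []
LOAD_FAST_LOAD_FAST z,z → push -4,-4. Stack: [-4, -4]
BINARY_OP + → -4 + -4 = -8. Stack: [-8]
STORE_FAST z → z=-8. Stack: []
LOAD_FAST a → push 26. Stack: [26]
LOAD_CONST → push 5. Stack: [26, 5]
BINARY_OP | → 26 | 5 = 31. Stack: [31]
LOAD_FAST c → push 40. Stack: [31, 40]
BINARY_OP * → 31 * 40 = 1240. Stack: [1240]
STORE_FAST z → z=1240. Stack: []
LOAD_FAST_LOAD_FAST a,z → push 26,1240. Stack: [26, 1240]
BINARY_OP ^ → 26 ^ 1240 = 1218. Stack: [1218]
STORE_FAST q → q=1218. Stack: []
LOAD_FAST q → push 1218. Stack: [1218]
RETURN_VALUE → return 1218.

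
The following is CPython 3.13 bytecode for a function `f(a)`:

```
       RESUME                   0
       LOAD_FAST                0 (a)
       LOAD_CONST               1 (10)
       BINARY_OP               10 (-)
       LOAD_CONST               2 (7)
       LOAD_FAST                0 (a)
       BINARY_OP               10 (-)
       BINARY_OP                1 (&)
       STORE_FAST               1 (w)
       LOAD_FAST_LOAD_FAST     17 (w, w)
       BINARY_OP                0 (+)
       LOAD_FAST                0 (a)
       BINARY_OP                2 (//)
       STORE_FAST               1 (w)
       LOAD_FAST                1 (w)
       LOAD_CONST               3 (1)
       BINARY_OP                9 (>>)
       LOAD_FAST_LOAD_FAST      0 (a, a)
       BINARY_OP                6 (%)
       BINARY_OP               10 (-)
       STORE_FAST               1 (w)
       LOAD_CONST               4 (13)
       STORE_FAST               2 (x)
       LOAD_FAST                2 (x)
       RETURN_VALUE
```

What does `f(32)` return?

13

LOAD_FAST a → push 32. Stack: [32]
LOAD_CONST → push 10. Stack: [32, 10]
BINARY_OP - → 32 - 10 = 22. Stack: [22]
LOAD_CONST → push 7. Stack: [22, 7]
LOAD_FAST a → push 32. Stack: [22, 7, 32]
BINARY_OP - → 7 - 32 = -25. Stack: [22, -25]
BINARY_OP & → 22 & -25 = 6. Stack: [6]
STORE_FAST w → w=6. Stack: []
LOAD_FAST_LOAD_FAST w,w → push 6,6. Stack: [6, 6]
BINARY_OP + → 6 + 6 = 12. Stack: [12]
LOAD_FAST a → push 32. Stack: [12, 32]
BINARY_OP // → 12 // 32 = 0. Stack: [0]
STORE_FAST w → w=0. Stack: []
LOAD_FAST w → push 0. Stack: [0]
LOAD_CONST → push 1. Stack: [0, 1]
BINARY_OP >> → 0 >> 1 = 0. Stack: [0]
LOAD_FAST_LOAD_FAST a,a → push 32,32. Stack: [0, 32, 32]
BINARY_OP % → 32 % 32 = 0. Stack: [0, 0]
BINARY_OP - → 0 - 0 = 0. Stack: [0]
STORE_FAST w → w=0. Stack: []
LOAD_CONST → push 13. Stack: [13]
STORE_FAST x → x=13. Stack: []
LOAD_FAST x → push 13. Stack: [13]
RETURN_VALUE → return 13.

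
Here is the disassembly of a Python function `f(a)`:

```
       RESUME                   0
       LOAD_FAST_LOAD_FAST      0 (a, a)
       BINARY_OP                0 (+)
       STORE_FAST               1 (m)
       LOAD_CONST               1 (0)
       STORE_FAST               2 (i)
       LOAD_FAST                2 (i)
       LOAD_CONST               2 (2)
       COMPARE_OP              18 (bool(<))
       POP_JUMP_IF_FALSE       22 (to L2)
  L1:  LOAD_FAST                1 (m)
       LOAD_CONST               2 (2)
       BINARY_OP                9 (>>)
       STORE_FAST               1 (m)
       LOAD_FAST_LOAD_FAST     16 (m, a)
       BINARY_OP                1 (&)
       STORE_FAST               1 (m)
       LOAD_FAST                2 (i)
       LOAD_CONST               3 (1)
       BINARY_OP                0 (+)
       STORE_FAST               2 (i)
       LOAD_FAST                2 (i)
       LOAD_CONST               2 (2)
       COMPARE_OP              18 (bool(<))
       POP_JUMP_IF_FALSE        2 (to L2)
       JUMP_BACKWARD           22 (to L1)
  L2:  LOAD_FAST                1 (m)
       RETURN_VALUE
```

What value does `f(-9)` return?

-12

LOAD_FAST_LOAD_FAST a,a → push -9,-9. Stack: [-9, -9]
BINARY_OP + → -9 + -9 = -18. Stack: [-18]
STORE_FAST m → m=-18. Stack: []
LOAD_CONST → push 0. Stack: [0]
STORE_FAST i → i=0. Stack: []
LOAD_FAST i → push 0. Stack: [0]
LOAD_CONST → push 2. Stack: [0, 2]
COMPARE_OP bool(<) → 0 vs 2 = True. Stack: [True]
POP_JUMP_IF_FALSE → pop True; no jump. Stack: []
LOAD_FAST m → push -18. Stack: [-18]
LOAD_CONST → push 2. Stack: [-18, 2]
BINARY_OP >> → -18 >> 2 = -5. Stack: [-5]
STORE_FAST m → m=-5. Stack: []
LOAD_FAST_LOAD_FAST m,a → push -5,-9. Stack: [-5, -9]
BINARY_OP & → -5 & -9 = -13. Stack: [-13]
STORE_FAST m → m=-13. Stack: []
LOAD_FAST i → push 0. Stack: [0]
LOAD_CONST → push 1. Stack: [0, 1]
BINARY_OP + → 0 + 1 = 1. Stack: [1]
STORE_FAST i → i=1. Stack: []
LOAD_FAST i → push 1. Stack: [1]
LOAD_CONST → push 2. Stack: [1, 2]
COMPARE_OP bool(<) → 1 vs 2 = True. Stack: [True]
POP_JUMP_IF_FALSE → pop True; no jump. Stack: []
LOAD_FAST m → push -13. Stack: [-13]
LOAD_CONST → push 2. Stack: [-13, 2]
BINARY_OP >> → -13 >> 2 = -4. Stack: [-4]
STORE_FAST m → m=-4. Stack: []
LOAD_FAST_LOAD_FAST m,a → push -4,-9. Stack: [-4, -9]
BINARY_OP & → -4 & -9 = -12. Stack: [-12]
STORE_FAST m → m=-12. Stack: []
LOAD_FAST i → push 1. Stack: [1]
LOAD_CONST → push 1. Stack: [1, 1]
BINARY_OP + → 1 + 1 = 2. Stack: [2]
STORE_FAST i → i=2. Stack: []
LOAD_FAST i → push 2. Stack: [2]
LOAD_CONST → push 2. Stack: [2, 2]
COMPARE_OP bool(<) → 2 vs 2 = False. Stack: [False]
POP_JUMP_IF_FALSE → pop False; jump. Stack: []
LOAD_FAST m → push -12. Stack: [-12]
RETURN_VALUE → return -12.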